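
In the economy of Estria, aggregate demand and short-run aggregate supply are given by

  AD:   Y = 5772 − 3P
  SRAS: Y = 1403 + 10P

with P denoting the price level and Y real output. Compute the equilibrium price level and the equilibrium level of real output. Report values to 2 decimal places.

P = 336.08, Y = 4763.77

Set AD = SRAS: 5772 − 3P = 1403 + 10P, so 4369 = 13P and P = 336.08.
Substituting into AD, Y = 5772 − 3P = 4763.77.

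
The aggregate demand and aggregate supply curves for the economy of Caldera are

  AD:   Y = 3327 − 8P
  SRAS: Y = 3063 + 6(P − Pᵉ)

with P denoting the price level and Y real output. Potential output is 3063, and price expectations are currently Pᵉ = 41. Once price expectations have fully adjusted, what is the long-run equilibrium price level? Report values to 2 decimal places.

Short run: with Pᵉ = 41, SRAS is Y = 2817 + 6P. Setting AD = SRAS gives 510 = 14P, so P = 36.43 and Y = 3327 − 8P = 3035.57.
Output 3035.57 is below potential 3063, so over time expected prices fall and SRAS shifts right until Y returns to 3063.
Long run: Y = 3063 on the AD curve gives 3063 = 3327 − 8P, so P = 33.00.

Long-run P = 33.00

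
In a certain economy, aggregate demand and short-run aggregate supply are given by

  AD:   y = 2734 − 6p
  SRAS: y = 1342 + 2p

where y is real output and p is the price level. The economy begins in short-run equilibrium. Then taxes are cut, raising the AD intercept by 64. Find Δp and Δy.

This is a positive demand shock: AD shifts right.
New AD: y = 2798 − 6p.
Set AD = SRAS: 2798 − 6p = 1342 + 2p, so 1456 = 8p and p = 182.
y = 2798 − 6·182 = 1706.
Initially p = 174, y = 1690, so Δp = +8 and Δy = +16.

Δp = +8, Δy = +16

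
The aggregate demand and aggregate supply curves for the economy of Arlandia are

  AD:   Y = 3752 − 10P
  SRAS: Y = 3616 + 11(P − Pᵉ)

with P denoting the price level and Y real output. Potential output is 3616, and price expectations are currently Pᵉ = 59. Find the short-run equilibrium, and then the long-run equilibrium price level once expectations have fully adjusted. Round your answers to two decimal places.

Short run: with Pᵉ = 59, SRAS is Y = 2967 + 11P. Setting AD = SRAS gives 785 = 21P, so P = 37.38 and Y = 3752 − 10P = 3378.19.
Output 3378.19 is below potential 3616, so over time expected prices fall and SRAS shifts right until Y returns to 3616.
Long run: Y = 3616 on the AD curve gives 3616 = 3752 − 10P, so P = 13.60.

Short run: P = 37.38, Y = 3378.19. Long run: P = 13.60.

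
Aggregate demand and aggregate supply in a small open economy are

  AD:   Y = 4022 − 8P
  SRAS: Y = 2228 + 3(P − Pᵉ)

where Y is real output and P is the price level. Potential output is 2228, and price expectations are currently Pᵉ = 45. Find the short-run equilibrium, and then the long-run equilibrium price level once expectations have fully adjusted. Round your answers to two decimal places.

Short run: P = 175.36, Y = 2619.09. Long run: P = 224.25.

Short run: with Pᵉ = 45, SRAS is Y = 2093 + 3P. Setting AD = SRAS gives 1929 = 11P, so P = 175.36 and Y = 4022 − 8P = 2619.09.
Output 2619.09 is above potential 2228, so over time expected prices rise and SRAS shifts left until Y returns to 2228.
Long run: Y = 2228 on the AD curve gives 2228 = 4022 − 8P, so P = 224.25.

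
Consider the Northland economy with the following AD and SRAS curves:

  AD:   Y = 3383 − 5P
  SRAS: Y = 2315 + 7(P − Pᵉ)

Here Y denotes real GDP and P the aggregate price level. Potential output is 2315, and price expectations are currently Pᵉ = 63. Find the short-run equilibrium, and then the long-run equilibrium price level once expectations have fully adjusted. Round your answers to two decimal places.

Short run: with Pᵉ = 63, SRAS is Y = 1874 + 7P. Setting AD = SRAS gives 1509 = 12P, so P = 125.75 and Y = 3383 − 5P = 2754.25.
Output 2754.25 is above potential 2315, so over time expected prices rise and SRAS shifts left until Y returns to 2315.
Long run: Y = 2315 on the AD curve gives 2315 = 3383 − 5P, so P = 213.60.

Short run: P = 125.75, Y = 2754.25. Long run: P = 213.60.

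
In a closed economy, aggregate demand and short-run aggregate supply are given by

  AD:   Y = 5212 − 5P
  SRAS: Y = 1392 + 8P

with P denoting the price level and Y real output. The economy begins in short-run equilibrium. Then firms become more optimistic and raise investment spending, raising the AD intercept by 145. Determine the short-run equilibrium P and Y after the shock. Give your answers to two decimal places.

P = 305.00, Y = 3832.00

This is a positive demand shock: AD shifts right.
New AD: Y = 5357 − 5P.
Set AD = SRAS: 5357 − 5P = 1392 + 8P, so 3965 = 13P and P = 305.00.
Substituting into AD, Y = 3832.00.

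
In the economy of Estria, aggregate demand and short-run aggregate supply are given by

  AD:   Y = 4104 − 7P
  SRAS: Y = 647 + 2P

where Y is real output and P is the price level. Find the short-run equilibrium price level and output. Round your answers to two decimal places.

Set AD = SRAS: 4104 − 7P = 647 + 2P, so 3457 = 9P and P = 384.11.
Substituting into AD, Y = 4104 − 7P = 1415.22.

P = 384.11, Y = 1415.22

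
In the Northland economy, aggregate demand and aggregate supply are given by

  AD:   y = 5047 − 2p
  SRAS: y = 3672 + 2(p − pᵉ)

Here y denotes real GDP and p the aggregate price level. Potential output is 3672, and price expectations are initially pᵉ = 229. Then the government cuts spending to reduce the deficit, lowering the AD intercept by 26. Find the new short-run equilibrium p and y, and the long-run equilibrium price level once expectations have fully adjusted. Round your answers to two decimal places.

AD shifts left: new AD is y = 5021 − 2p. With pᵉ = 229, SRAS is y = 3214 + 2p.
Short run: 5021 − 2p = 3214 + 2p gives 1807 = 4p, so p = 451.75 and y = 5021 − 2p = 4117.50.
y = 4117.50 is above potential 3672; expectations adjust and SRAS shifts left until y = 3672.
Long run: on the new AD curve, 3672 = 5021 − 2p gives p = 674.50.

Short run: p = 451.75, y = 4117.50. Long run: p = 674.50.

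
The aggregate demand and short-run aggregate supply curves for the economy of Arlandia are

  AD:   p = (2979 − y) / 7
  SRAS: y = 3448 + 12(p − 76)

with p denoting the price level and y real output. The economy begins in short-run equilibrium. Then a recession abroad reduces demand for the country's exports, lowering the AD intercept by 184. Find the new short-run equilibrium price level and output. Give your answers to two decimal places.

This is a negative demand shock: AD shifts left.
New AD: y = 2795 − 7p.
SRAS can be written y = 2536 + 12p.
Set AD = SRAS: 2795 − 7p = 2536 + 12p, so 259 = 19p and p = 13.63.
Substituting into AD, y = 2699.58.

p = 13.63, y = 2699.58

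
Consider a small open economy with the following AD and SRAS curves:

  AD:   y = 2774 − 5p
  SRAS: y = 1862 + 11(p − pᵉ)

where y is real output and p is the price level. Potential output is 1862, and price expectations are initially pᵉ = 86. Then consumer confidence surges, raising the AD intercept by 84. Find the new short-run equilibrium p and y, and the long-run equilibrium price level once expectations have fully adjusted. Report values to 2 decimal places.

AD shifts right: new AD is y = 2858 − 5p. With pᵉ = 86, SRAS is y = 916 + 11p.
Short run: 2858 − 5p = 916 + 11p gives 1942 = 16p, so p = 121.38 and y = 2858 − 5p = 2251.13.
y = 2251.13 is above potential 1862; expectations adjust and SRAS shifts left until y = 1862.
Long run: on the new AD curve, 1862 = 2858 − 5p gives p = 199.20.

Short run: p = 121.38, y = 2251.13. Long run: p = 199.20.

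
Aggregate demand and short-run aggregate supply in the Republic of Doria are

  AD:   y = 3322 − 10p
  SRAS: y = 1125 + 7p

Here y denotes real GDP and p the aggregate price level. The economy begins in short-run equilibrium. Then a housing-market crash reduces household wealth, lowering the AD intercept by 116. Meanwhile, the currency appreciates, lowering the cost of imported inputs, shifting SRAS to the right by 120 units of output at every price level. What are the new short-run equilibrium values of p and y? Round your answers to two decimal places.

p = 115.35, y = 2052.47

After both shocks: AD is y = 3206 − 10p and SRAS is y = 1245 + 7p.
Setting them equal: 1961 = 17p, so p = 115.35.
Substituting into AD, y = 2052.47.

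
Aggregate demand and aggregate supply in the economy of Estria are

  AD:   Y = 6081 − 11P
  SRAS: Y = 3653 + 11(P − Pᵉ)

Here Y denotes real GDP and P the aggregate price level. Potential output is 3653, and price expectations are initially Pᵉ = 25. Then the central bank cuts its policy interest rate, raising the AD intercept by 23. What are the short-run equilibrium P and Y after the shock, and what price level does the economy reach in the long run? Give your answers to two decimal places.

Short run: P = 123.91, Y = 4741.00. Long run: P = 222.82.

AD shifts right: new AD is Y = 6104 − 11P. With Pᵉ = 25, SRAS is Y = 3378 + 11P.
Short run: 6104 − 11P = 3378 + 11P gives 2726 = 22P, so P = 123.91 and Y = 6104 − 11P = 4741.00.
Y = 4741.00 is above potential 3653; expectations adjust and SRAS shifts left until Y = 3653.
Long run: on the new AD curve, 3653 = 6104 − 11P gives P = 222.82.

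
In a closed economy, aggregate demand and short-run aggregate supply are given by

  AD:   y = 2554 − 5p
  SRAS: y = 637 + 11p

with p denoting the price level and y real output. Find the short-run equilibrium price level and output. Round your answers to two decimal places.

Set AD = SRAS: 2554 − 5p = 637 + 11p, so 1917 = 16p and p = 119.81.
Substituting into AD, y = 2554 − 5p = 1954.94.

p = 119.81, y = 1954.94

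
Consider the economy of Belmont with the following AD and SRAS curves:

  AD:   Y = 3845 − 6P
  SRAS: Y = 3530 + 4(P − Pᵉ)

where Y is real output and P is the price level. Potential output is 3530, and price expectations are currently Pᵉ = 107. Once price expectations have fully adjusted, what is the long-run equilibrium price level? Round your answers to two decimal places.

Short run: with Pᵉ = 107, SRAS is Y = 3102 + 4P. Setting AD = SRAS gives 743 = 10P, so P = 74.30 and Y = 3845 − 6P = 3399.20.
Output 3399.20 is below potential 3530, so over time expected prices fall and SRAS shifts right until Y returns to 3530.
Long run: Y = 3530 on the AD curve gives 3530 = 3845 − 6P, so P = 52.50.

Long-run P = 52.50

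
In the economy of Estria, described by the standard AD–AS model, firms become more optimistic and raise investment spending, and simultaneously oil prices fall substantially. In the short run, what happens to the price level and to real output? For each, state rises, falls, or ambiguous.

The first event is a positive demand shock: AD shifts right, which by itself pushes P up and Y up.
The second is a favourable supply shock: SRAS shifts right, which by itself pushes P down and Y up.
The two shocks push P in opposite directions, so the effect on P is ambiguous. Both shocks push Y up, so Y rises.

Price level: ambiguous; output: rises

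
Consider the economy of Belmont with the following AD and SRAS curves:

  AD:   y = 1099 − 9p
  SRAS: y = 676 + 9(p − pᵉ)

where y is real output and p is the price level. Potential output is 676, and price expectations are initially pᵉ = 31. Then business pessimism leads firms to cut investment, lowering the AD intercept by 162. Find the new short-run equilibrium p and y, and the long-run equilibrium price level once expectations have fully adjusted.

AD shifts left: new AD is y = 937 − 9p. With pᵉ = 31, SRAS is y = 397 + 9p.
Short run: 937 − 9p = 397 + 9p gives 540 = 18p, so p = 30 and y = 937 − 9·30 = 667.
y = 667 is below potential 676; expectations adjust and SRAS shifts right until y = 676.
Long run: on the new AD curve, 676 = 937 − 9p gives p = 29.

Short run: p = 30, y = 667. Long run: p = 29.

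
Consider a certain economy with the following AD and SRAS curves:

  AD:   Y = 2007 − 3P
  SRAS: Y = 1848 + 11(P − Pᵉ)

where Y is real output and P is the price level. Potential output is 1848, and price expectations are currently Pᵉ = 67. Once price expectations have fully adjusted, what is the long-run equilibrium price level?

Long-run P = 53

Short run: with Pᵉ = 67, SRAS is Y = 1111 + 11P. Setting AD = SRAS gives 896 = 14P, so P = 64 and Y = 2007 − 3·64 = 1815.
Output 1815 is below potential 1848, so over time expected prices fall and SRAS shifts right until Y returns to 1848.
Long run: Y = 1848 on the AD curve gives 1848 = 2007 − 3P, so P = 53.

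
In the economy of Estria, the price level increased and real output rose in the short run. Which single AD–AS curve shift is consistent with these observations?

AD shifted right

P rose and Y rose. An AD shift moves P and Y in the same direction; an SRAS shift moves them in opposite directions.
Here P and Y moved in the same direction, so the AD curve shifted.
Since Y rose, AD shifted right.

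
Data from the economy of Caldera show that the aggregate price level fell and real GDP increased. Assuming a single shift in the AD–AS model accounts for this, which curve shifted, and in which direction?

P fell and Y rose. An AD shift moves P and Y in the same direction; an SRAS shift moves them in opposite directions.
Here P and Y moved in opposite directions, so the SRAS curve shifted.
Since Y rose, SRAS shifted right.

SRAS shifted right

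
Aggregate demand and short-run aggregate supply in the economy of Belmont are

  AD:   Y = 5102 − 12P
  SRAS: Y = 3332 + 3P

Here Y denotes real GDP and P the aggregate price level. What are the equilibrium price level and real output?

Set AD = SRAS: 5102 − 12P = 3332 + 3P, so 1770 = 15P and P = 118.
Then Y = 5102 − 12·118 = 3686.

P = 118, Y = 3686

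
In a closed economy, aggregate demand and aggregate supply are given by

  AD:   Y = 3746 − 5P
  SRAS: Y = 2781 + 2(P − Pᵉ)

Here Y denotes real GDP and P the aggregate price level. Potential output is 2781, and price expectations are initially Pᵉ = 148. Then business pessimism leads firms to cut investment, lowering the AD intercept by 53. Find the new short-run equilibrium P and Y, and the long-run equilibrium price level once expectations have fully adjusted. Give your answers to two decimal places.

Short run: P = 172.57, Y = 2830.14. Long run: P = 182.40.

AD shifts left: new AD is Y = 3693 − 5P. With Pᵉ = 148, SRAS is Y = 2485 + 2P.
Short run: 3693 − 5P = 2485 + 2P gives 1208 = 7P, so P = 172.57 and Y = 3693 − 5P = 2830.14.
Y = 2830.14 is above potential 2781; expectations adjust and SRAS shifts left until Y = 2781.
Long run: on the new AD curve, 2781 = 3693 − 5P gives P = 182.40.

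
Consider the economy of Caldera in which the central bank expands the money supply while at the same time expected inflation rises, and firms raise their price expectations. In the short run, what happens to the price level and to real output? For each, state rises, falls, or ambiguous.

The first event is a positive demand shock: AD shifts right, which by itself pushes P up and Y up.
The second is an adverse supply shock: SRAS shifts left, which by itself pushes P up and Y down.
Both shocks push P up, so P rises. The two shocks push Y in opposite directions, so the effect on Y is ambiguous.

Price level: rises; output: ambiguous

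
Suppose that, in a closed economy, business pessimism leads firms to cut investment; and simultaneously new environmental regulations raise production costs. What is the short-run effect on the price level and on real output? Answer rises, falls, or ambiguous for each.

The first event is a negative demand shock: AD shifts left, which by itself pushes P down and Y down.
The second is an adverse supply shock: SRAS shifts left, which by itself pushes P up and Y down.
The two shocks push P in opposite directions, so the effect on P is ambiguous. Both shocks push Y down, so Y falls.

Price level: ambiguous; output: falls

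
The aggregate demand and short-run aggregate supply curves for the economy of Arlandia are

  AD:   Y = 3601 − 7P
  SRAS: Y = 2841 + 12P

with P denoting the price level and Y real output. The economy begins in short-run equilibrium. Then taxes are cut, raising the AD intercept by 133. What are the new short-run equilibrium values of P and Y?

This is a positive demand shock: AD shifts right.
New AD: Y = 3734 − 7P.
Set AD = SRAS: 3734 − 7P = 2841 + 12P, so 893 = 19P and P = 47.
Y = 3734 − 7·47 = 3405.

P = 47, Y = 3405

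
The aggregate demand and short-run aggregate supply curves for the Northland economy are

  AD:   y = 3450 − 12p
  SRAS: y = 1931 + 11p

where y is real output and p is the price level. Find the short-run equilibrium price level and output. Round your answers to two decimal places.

Set AD = SRAS: 3450 − 12p = 1931 + 11p, so 1519 = 23p and p = 66.04.
Substituting into AD, y = 3450 − 12p = 2657.48.

p = 66.04, y = 2657.48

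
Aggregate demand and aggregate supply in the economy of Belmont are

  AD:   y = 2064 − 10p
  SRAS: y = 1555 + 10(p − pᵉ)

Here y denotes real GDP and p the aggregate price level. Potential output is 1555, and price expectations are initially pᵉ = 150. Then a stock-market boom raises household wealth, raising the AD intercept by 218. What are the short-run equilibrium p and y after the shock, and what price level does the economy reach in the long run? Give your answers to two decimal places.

AD shifts right: new AD is y = 2282 − 10p. With pᵉ = 150, SRAS is y = 55 + 10p.
Short run: 2282 − 10p = 55 + 10p gives 2227 = 20p, so p = 111.35 and y = 2282 − 10p = 1168.50.
y = 1168.50 is below potential 1555; expectations adjust and SRAS shifts right until y = 1555.
Long run: on the new AD curve, 1555 = 2282 − 10p gives p = 72.70.

Short run: p = 111.35, y = 1168.50. Long run: p = 72.70.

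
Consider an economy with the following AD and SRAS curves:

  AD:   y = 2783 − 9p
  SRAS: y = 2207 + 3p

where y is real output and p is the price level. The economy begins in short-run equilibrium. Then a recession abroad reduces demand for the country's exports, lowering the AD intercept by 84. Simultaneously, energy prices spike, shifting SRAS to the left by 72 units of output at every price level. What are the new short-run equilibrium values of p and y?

After both shocks: AD is y = 2699 − 9p and SRAS is y = 2135 + 3p.
Setting them equal: 564 = 12p, so p = 47.
y = 2699 − 9·47 = 2276.

p = 47, y = 2276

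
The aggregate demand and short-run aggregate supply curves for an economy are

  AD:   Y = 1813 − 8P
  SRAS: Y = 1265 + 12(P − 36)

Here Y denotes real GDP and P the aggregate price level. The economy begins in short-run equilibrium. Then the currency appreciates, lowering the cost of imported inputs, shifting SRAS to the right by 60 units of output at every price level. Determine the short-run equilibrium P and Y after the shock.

P = 46, Y = 1445

This is a positive supply shock: SRAS shifts right.
New SRAS: Y = 893 + 12P.
Set AD = SRAS: 1813 − 8P = 893 + 12P, so 920 = 20P and P = 46.
Y = 1813 − 8·46 = 1445.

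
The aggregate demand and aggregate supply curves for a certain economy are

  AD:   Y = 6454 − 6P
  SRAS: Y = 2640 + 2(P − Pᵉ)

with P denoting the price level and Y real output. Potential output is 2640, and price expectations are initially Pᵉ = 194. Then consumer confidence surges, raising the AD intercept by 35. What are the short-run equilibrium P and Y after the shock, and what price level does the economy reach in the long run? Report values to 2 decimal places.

Short run: P = 529.63, Y = 3311.25. Long run: P = 641.50.

AD shifts right: new AD is Y = 6489 − 6P. With Pᵉ = 194, SRAS is Y = 2252 + 2P.
Short run: 6489 − 6P = 2252 + 2P gives 4237 = 8P, so P = 529.63 and Y = 6489 − 6P = 3311.25.
Y = 3311.25 is above potential 2640; expectations adjust and SRAS shifts left until Y = 2640.
Long run: on the new AD curve, 2640 = 6489 − 6P gives P = 641.50.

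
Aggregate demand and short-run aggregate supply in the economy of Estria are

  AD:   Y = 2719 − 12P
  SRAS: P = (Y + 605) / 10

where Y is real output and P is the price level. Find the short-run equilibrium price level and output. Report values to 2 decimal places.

P = 151.09, Y = 905.91

Rearrange SRAS to Y = 10P − 605.
Set AD = SRAS: 2719 − 12P = 10P − 605, so 3324 = 22P and P = 151.09.
Substituting into AD, Y = 2719 − 12P = 905.91.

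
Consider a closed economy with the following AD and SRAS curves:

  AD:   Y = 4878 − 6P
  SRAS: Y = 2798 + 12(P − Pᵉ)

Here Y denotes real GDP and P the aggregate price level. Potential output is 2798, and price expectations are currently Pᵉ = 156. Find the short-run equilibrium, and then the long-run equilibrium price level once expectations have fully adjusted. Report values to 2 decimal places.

Short run: with Pᵉ = 156, SRAS is Y = 926 + 12P. Setting AD = SRAS gives 3952 = 18P, so P = 219.56 and Y = 4878 − 6P = 3560.67.
Output 3560.67 is above potential 2798, so over time expected prices rise and SRAS shifts left until Y returns to 2798.
Long run: Y = 2798 on the AD curve gives 2798 = 4878 − 6P, so P = 346.67.

Short run: P = 219.56, Y = 3560.67. Long run: P = 346.67.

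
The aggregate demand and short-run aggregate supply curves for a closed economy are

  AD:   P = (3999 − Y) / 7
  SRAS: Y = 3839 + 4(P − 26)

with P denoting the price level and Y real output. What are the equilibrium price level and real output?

P = 24, Y = 3831

Write SRAS as Y = 3839 + 4P − 104 = 3735 + 4P.
Rearrange AD to Y = 3999 − 7P.
Set AD = SRAS: 3999 − 7P = 3735 + 4P, so 264 = 11P and P = 24.
Then Y = 3999 − 7·24 = 3831.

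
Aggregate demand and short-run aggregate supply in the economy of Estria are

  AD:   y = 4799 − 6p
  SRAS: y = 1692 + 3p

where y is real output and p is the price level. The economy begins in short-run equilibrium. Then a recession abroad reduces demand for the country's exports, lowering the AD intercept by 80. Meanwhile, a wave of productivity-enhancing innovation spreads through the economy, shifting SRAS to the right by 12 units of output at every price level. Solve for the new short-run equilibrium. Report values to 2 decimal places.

p = 335.00, y = 2709.00

After both shocks: AD is y = 4719 − 6p and SRAS is y = 1704 + 3p.
Setting them equal: 3015 = 9p, so p = 335.00.
Substituting into AD, y = 2709.00.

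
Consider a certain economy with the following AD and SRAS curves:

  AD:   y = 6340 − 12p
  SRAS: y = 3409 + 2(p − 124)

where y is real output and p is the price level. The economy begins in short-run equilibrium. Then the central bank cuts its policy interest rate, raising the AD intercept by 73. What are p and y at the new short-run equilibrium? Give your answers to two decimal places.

p = 232.29, y = 3625.57

This is a positive demand shock: AD shifts right.
New AD: y = 6413 − 12p.
SRAS can be written y = 3161 + 2p.
Set AD = SRAS: 6413 − 12p = 3161 + 2p, so 3252 = 14p and p = 232.29.
Substituting into AD, y = 3625.57.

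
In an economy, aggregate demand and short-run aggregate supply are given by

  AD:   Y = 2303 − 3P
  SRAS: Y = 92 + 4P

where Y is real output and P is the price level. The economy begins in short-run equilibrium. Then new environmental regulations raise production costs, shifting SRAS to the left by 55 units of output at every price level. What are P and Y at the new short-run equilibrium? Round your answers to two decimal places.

This is a negative supply shock: SRAS shifts left.
New SRAS: Y = 37 + 4P.
Set AD = SRAS: 2303 − 3P = 37 + 4P, so 2266 = 7P and P = 323.71.
Substituting into AD, Y = 1331.86.

P = 323.71, Y = 1331.86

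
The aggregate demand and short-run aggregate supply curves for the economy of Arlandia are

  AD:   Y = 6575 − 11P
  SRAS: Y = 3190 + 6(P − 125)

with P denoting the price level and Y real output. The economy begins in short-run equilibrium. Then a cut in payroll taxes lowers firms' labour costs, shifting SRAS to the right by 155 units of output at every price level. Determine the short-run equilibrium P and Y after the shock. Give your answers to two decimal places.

P = 234.12, Y = 3999.71

This is a positive supply shock: SRAS shifts right.
New SRAS: Y = 2595 + 6P.
Set AD = SRAS: 6575 − 11P = 2595 + 6P, so 3980 = 17P and P = 234.12.
Substituting into AD, Y = 3999.71.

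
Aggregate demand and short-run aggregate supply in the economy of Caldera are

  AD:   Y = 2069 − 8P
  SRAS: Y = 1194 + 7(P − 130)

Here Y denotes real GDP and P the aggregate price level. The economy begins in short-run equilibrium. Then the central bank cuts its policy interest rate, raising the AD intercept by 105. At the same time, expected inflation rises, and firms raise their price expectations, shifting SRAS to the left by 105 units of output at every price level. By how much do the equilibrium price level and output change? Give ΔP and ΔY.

ΔP = +14, ΔY = -7

After both shocks: AD is Y = 2174 − 8P and SRAS is Y = 179 + 7P.
Setting them equal: 1995 = 15P, so P = 133.
Y = 2174 − 8·133 = 1110.
Initially P = 119, Y = 1117, so ΔP = +14 and ΔY = -7.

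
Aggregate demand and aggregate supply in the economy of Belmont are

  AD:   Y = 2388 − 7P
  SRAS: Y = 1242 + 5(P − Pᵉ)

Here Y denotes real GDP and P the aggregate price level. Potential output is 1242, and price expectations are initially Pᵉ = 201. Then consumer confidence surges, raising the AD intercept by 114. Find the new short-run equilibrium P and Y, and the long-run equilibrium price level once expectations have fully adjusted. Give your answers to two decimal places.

Short run: P = 188.75, Y = 1180.75. Long run: P = 180.00.

AD shifts right: new AD is Y = 2502 − 7P. With Pᵉ = 201, SRAS is Y = 237 + 5P.
Short run: 2502 − 7P = 237 + 5P gives 2265 = 12P, so P = 188.75 and Y = 2502 − 7P = 1180.75.
Y = 1180.75 is below potential 1242; expectations adjust and SRAS shifts right until Y = 1242.
Long run: on the new AD curve, 1242 = 2502 − 7P gives P = 180.00.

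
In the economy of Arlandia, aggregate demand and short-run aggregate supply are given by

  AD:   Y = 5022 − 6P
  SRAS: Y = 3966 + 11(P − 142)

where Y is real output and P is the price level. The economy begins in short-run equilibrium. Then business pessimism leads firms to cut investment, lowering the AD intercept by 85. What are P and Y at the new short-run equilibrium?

P = 149, Y = 4043

This is a negative demand shock: AD shifts left.
New AD: Y = 4937 − 6P.
SRAS can be written Y = 2404 + 11P.
Set AD = SRAS: 4937 − 6P = 2404 + 11P, so 2533 = 17P and P = 149.
Y = 4937 − 6·149 = 4043.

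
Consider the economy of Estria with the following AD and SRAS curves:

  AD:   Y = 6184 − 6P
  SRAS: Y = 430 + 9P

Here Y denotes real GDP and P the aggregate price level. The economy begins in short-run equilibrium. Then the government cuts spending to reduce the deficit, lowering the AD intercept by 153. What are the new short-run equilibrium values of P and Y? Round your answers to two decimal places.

P = 373.40, Y = 3790.60

This is a negative demand shock: AD shifts left.
New AD: Y = 6031 − 6P.
Set AD = SRAS: 6031 − 6P = 430 + 9P, so 5601 = 15P and P = 373.40.
Substituting into AD, Y = 3790.60.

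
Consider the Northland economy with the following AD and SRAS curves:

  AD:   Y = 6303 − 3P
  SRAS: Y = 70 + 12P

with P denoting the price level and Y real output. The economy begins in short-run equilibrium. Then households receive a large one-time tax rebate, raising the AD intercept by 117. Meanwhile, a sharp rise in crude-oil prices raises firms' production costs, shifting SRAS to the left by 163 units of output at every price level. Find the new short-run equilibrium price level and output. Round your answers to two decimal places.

After both shocks: AD is Y = 6420 − 3P and SRAS is Y = 12P − 93.
Setting them equal: 6513 = 15P, so P = 434.20.
Substituting into AD, Y = 5117.40.

P = 434.20, Y = 5117.40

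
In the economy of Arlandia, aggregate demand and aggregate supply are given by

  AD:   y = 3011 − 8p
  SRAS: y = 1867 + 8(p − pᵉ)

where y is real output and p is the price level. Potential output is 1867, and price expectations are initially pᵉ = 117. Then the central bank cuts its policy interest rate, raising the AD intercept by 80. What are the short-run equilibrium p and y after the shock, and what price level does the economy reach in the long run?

Short run: p = 135, y = 2011. Long run: p = 153.

AD shifts right: new AD is y = 3091 − 8p. With pᵉ = 117, SRAS is y = 931 + 8p.
Short run: 3091 − 8p = 931 + 8p gives 2160 = 16p, so p = 135 and y = 3091 − 8·135 = 2011.
y = 2011 is above potential 1867; expectations adjust and SRAS shifts left until y = 1867.
Long run: on the new AD curve, 1867 = 3091 − 8p gives p = 153.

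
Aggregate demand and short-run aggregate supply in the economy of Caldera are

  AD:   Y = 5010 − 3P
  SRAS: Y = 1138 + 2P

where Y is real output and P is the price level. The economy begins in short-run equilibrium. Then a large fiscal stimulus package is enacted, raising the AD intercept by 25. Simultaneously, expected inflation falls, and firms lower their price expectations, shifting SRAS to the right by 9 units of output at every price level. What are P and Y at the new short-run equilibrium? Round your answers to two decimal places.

P = 777.60, Y = 2702.20

After both shocks: AD is Y = 5035 − 3P and SRAS is Y = 1147 + 2P.
Setting them equal: 3888 = 5P, so P = 777.60.
Substituting into AD, Y = 2702.20.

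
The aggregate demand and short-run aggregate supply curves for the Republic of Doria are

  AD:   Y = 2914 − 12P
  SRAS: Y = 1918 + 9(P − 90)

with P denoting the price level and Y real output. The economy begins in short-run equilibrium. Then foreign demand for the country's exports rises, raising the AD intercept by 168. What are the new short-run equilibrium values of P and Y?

P = 94, Y = 1954

This is a positive demand shock: AD shifts right.
New AD: Y = 3082 − 12P.
SRAS can be written Y = 1108 + 9P.
Set AD = SRAS: 3082 − 12P = 1108 + 9P, so 1974 = 21P and P = 94.
Y = 3082 − 12·94 = 1954.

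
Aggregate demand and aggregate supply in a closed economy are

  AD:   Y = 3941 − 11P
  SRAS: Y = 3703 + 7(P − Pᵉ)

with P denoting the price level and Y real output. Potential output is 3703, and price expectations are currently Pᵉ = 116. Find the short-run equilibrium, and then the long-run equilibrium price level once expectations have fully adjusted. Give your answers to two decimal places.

Short run: with Pᵉ = 116, SRAS is Y = 2891 + 7P. Setting AD = SRAS gives 1050 = 18P, so P = 58.33 and Y = 3941 − 11P = 3299.33.
Output 3299.33 is below potential 3703, so over time expected prices fall and SRAS shifts right until Y returns to 3703.
Long run: Y = 3703 on the AD curve gives 3703 = 3941 − 11P, so P = 21.64.

Short run: P = 58.33, Y = 3299.33. Long run: P = 21.64.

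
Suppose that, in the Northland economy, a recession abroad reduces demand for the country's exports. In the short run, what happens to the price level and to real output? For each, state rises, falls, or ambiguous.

This is a negative demand shock: AD shifts left.
Moving along the upward-sloping SRAS curve, P falls and Y falls.

Price level: falls; output: falls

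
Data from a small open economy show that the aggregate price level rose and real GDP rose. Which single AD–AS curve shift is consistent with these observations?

AD shifted right

P rose and Y rose. An AD shift moves P and Y in the same direction; an SRAS shift moves them in opposite directions.
Here P and Y moved in the same direction, so the AD curve shifted.
Since Y rose, AD shifted right.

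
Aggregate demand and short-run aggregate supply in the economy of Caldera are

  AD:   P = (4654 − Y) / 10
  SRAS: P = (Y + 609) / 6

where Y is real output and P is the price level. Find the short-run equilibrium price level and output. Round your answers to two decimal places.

Rearrange AD to Y = 4654 − 10P.
Rearrange SRAS to Y = 6P − 609.
Set AD = SRAS: 4654 − 10P = 6P − 609, so 5263 = 16P and P = 328.94.
Substituting into AD, Y = 4654 − 10P = 1364.63.

P = 328.94, Y = 1364.63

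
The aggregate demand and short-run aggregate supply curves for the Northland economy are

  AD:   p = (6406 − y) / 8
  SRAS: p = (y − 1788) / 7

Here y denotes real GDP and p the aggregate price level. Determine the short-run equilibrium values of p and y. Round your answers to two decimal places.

Rearrange AD to y = 6406 − 8p.
Rearrange SRAS to y = 1788 + 7p.
Set AD = SRAS: 6406 − 8p = 1788 + 7p, so 4618 = 15p and p = 307.87.
Substituting into AD, y = 6406 − 8p = 3943.07.

p = 307.87, y = 3943.07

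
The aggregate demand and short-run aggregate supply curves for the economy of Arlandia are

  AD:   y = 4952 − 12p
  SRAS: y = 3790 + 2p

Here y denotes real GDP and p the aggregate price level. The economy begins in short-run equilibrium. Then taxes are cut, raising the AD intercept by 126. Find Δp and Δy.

Δp = +9, Δy = +18

This is a positive demand shock: AD shifts right.
New AD: y = 5078 − 12p.
Set AD = SRAS: 5078 − 12p = 3790 + 2p, so 1288 = 14p and p = 92.
y = 5078 − 12·92 = 3974.
Initially p = 83, y = 3956, so Δp = +9 and Δy = +18.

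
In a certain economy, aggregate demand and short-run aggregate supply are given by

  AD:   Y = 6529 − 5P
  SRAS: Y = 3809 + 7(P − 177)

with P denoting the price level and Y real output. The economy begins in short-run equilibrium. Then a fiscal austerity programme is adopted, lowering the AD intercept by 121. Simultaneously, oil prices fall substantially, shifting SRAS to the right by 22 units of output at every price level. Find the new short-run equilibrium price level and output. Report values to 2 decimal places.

P = 318.00, Y = 4818.00

After both shocks: AD is Y = 6408 − 5P and SRAS is Y = 2592 + 7P.
Setting them equal: 3816 = 12P, so P = 318.00.
Substituting into AD, Y = 4818.00.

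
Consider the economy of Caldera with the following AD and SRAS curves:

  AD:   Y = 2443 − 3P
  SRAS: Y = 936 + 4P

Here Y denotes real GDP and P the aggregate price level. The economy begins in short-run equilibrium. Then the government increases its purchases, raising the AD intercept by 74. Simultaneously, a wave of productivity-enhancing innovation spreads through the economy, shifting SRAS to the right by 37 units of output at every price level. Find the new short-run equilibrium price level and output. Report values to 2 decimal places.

P = 220.57, Y = 1855.29

After both shocks: AD is Y = 2517 − 3P and SRAS is Y = 973 + 4P.
Setting them equal: 1544 = 7P, so P = 220.57.
Substituting into AD, Y = 1855.29.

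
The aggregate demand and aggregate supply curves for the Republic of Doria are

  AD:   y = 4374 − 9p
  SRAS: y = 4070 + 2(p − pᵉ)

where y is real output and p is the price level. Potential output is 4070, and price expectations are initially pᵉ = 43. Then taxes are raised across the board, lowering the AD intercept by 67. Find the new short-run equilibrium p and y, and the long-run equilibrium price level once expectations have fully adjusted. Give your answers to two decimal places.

Short run: p = 29.36, y = 4042.73. Long run: p = 26.33.

AD shifts left: new AD is y = 4307 − 9p. With pᵉ = 43, SRAS is y = 3984 + 2p.
Short run: 4307 − 9p = 3984 + 2p gives 323 = 11p, so p = 29.36 and y = 4307 − 9p = 4042.73.
y = 4042.73 is below potential 4070; expectations adjust and SRAS shifts right until y = 4070.
Long run: on the new AD curve, 4070 = 4307 − 9p gives p = 26.33.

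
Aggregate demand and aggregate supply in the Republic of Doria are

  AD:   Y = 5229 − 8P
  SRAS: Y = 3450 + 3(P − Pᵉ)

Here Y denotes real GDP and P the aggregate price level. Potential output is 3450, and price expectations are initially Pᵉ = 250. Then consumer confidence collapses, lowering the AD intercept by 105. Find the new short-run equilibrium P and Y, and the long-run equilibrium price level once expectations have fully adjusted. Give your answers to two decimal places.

Short run: P = 220.36, Y = 3361.09. Long run: P = 209.25.

AD shifts left: new AD is Y = 5124 − 8P. With Pᵉ = 250, SRAS is Y = 2700 + 3P.
Short run: 5124 − 8P = 2700 + 3P gives 2424 = 11P, so P = 220.36 and Y = 5124 − 8P = 3361.09.
Y = 3361.09 is below potential 3450; expectations adjust and SRAS shifts right until Y = 3450.
Long run: on the new AD curve, 3450 = 5124 − 8P gives P = 209.25.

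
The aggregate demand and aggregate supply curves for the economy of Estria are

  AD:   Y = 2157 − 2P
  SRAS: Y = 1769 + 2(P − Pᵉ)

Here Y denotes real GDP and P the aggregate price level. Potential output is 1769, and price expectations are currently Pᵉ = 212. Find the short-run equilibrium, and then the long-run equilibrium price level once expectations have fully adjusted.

Short run: with Pᵉ = 212, SRAS is Y = 1345 + 2P. Setting AD = SRAS gives 812 = 4P, so P = 203 and Y = 2157 − 2·203 = 1751.
Output 1751 is below potential 1769, so over time expected prices fall and SRAS shifts right until Y returns to 1769.
Long run: Y = 1769 on the AD curve gives 1769 = 2157 − 2P, so P = 194.

Short run: P = 203, Y = 1751. Long run: P = 194.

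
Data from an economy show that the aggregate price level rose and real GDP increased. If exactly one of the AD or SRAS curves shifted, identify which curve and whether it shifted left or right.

P rose and Y rose. An AD shift moves P and Y in the same direction; an SRAS shift moves them in opposite directions.
Here P and Y moved in the same direction, so the AD curve shifted.
Since Y rose, AD shifted right.

AD shifted right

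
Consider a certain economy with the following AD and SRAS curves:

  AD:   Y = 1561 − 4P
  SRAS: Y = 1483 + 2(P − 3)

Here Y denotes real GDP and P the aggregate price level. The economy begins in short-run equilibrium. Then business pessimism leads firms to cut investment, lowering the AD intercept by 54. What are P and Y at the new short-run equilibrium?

P = 5, Y = 1487

This is a negative demand shock: AD shifts left.
New AD: Y = 1507 − 4P.
SRAS can be written Y = 1477 + 2P.
Set AD = SRAS: 1507 − 4P = 1477 + 2P, so 30 = 6P and P = 5.
Y = 1507 − 4·5 = 1487.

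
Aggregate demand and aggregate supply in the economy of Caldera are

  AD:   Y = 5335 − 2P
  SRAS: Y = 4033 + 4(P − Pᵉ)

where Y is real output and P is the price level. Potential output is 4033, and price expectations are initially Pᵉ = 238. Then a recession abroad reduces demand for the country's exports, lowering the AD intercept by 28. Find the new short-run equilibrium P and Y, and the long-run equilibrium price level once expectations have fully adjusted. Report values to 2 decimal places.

Short run: P = 371.00, Y = 4565.00. Long run: P = 637.00.

AD shifts left: new AD is Y = 5307 − 2P. With Pᵉ = 238, SRAS is Y = 3081 + 4P.
Short run: 5307 − 2P = 3081 + 4P gives 2226 = 6P, so P = 371.00 and Y = 5307 − 2P = 4565.00.
Y = 4565.00 is above potential 4033; expectations adjust and SRAS shifts left until Y = 4033.
Long run: on the new AD curve, 4033 = 5307 − 2P gives P = 637.00.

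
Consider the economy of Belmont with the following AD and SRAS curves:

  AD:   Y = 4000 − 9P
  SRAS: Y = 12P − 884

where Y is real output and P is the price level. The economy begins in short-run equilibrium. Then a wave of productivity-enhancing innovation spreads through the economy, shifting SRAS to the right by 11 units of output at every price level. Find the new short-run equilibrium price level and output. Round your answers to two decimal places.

This is a positive supply shock: SRAS shifts right.
New SRAS: Y = 12P − 873.
Set AD = SRAS: 4000 − 9P = 12P − 873, so 4873 = 21P and P = 232.05.
Substituting into AD, Y = 1911.57.

P = 232.05, Y = 1911.57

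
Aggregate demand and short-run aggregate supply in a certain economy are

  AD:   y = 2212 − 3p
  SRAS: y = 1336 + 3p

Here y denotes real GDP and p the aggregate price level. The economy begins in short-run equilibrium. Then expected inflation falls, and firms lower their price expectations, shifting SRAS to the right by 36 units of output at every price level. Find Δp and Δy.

Δp = -6, Δy = +18

This is a positive supply shock: SRAS shifts right.
New SRAS: y = 1372 + 3p.
Set AD = SRAS: 2212 − 3p = 1372 + 3p, so 840 = 6p and p = 140.
y = 2212 − 3·140 = 1792.
Initially p = 146, y = 1774, so Δp = -6 and Δy = +18.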